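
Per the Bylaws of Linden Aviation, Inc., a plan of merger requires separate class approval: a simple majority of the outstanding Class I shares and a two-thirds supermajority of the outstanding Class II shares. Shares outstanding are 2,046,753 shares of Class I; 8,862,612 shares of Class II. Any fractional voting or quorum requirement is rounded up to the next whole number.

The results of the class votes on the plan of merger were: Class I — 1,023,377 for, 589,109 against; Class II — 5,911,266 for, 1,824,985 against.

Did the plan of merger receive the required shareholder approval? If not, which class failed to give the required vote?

Class I: a majority of 2046753 is 1023377; 1,023,377 required, 1,023,377 in favor — approved.
Class II: 2/3 of 8862612 = 5908408; 5,908,408 required, 5,911,266 in favor — approved.

Approved — every class gave the required vote.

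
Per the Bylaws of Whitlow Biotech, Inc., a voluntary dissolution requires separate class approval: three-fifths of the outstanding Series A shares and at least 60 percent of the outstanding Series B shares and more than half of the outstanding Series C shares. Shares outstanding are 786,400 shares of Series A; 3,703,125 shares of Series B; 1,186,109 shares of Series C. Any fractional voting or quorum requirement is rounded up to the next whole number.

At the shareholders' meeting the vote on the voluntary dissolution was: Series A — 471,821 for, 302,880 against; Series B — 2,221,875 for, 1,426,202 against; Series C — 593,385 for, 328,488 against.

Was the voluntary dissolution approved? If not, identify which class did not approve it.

Series A: 3/5 of 786400 = 471840; 471,840 required, 471,821 in favor — not approved.
Series B: 3/5 of 3703125 = 2221875; 2,221,875 required, 2,221,875 in favor — approved.
Series C: a majority of 1186109 is 593055; 593,055 required, 593,385 in favor — approved.

Not approved — the Series A shares did not give the required vote.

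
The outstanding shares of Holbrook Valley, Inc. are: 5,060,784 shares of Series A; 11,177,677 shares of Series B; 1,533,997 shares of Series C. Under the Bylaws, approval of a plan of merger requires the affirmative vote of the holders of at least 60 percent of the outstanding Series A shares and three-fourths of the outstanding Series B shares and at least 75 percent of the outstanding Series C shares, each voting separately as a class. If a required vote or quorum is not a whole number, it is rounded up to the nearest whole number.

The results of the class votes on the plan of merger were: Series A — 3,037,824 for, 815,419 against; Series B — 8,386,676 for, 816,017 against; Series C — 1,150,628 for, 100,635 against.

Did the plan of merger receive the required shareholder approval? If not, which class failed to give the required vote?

Series A: 3/5 of 5060784 = 3036470.40, rounded up to 3036471; 3,036,471 required, 3,037,824 in favor — approved.
Series B: 3/4 of 11177677 = 8383257.75, rounded up to 8383258; 8,383,258 required, 8,386,676 in favor — approved.
Series C: 3/4 of 1533997 = 1150497.75, rounded up to 1150498; 1,150,498 required, 1,150,628 in favor — approved.

Approved — every class gave the required vote.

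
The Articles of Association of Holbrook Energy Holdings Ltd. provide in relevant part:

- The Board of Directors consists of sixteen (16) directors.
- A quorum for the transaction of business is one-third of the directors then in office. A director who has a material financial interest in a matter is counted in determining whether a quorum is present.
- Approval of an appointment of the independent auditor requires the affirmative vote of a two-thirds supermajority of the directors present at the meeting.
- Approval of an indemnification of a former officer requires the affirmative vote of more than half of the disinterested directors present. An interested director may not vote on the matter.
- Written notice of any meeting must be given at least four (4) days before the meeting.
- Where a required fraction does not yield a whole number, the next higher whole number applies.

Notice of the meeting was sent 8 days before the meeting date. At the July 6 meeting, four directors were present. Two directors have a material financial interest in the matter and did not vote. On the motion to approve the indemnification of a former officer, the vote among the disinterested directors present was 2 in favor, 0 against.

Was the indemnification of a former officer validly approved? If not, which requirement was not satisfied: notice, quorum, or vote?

Invalid — quorum requirement not satisfied.

Notice: 8 days given; 4 required (8 ≥ 4). Satisfied.
Quorum: 4 present (interested directors count toward quorum); quorum is 6. Not satisfied.
Vote: the indemnification of a former officer requires a majority of the disinterested directors present (4 − 2 = 2). A majority of 2 is 2, so 2 affirmative votes are needed; 2 voted in favor. Satisfied. (Moot — without a quorum no business can be validly transacted.)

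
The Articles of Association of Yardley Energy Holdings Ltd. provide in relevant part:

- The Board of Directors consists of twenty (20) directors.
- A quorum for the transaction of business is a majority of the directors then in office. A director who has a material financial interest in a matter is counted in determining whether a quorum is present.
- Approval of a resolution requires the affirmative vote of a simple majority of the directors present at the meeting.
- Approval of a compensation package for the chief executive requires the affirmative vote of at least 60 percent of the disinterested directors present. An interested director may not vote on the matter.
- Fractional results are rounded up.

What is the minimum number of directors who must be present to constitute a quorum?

11

A majority of 20 is 11.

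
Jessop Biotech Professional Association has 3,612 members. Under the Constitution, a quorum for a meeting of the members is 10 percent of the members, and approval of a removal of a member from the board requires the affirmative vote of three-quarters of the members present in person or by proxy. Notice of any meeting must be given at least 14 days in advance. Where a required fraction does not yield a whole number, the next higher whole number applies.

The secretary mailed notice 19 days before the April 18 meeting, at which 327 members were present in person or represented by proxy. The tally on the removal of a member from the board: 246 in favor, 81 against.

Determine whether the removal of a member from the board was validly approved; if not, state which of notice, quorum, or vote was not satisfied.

Notice: 19 days given; 14 required. Satisfied.
Quorum: 10% of 3,612 = 361.20, rounded up to 362; 327 present. Not satisfied.
Vote: requires three-fourths of those present (327); 3/4 of 327 = 245.25, rounded up to 246, so 246 needed; 246 in favor. Satisfied.

Invalid — quorum requirement not satisfied.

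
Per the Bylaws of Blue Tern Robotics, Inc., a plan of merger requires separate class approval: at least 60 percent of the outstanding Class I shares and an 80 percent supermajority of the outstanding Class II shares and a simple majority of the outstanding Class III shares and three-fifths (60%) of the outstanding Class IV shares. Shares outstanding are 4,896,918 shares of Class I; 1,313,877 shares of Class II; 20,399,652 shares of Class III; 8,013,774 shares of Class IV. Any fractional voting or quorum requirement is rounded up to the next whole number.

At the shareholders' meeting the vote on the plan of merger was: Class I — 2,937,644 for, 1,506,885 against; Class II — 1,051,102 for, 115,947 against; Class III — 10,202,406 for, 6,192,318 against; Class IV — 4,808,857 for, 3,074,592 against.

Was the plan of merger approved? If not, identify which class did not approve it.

Class I: 3/5 of 4896918 = 2938150.80, rounded up to 2938151; 2,938,151 required, 2,937,644 in favor — not approved.
Class II: 4/5 of 1313877 = 1051101.60, rounded up to 1051102; 1,051,102 required, 1,051,102 in favor — approved.
Class III: a majority of 20399652 is 10199827; 10,199,827 required, 10,202,406 in favor — approved.
Class IV: 3/5 of 8013774 = 4808264.40, rounded up to 4808265; 4,808,265 required, 4,808,857 in favor — approved.

Not approved — the Class I shares did not give the required vote.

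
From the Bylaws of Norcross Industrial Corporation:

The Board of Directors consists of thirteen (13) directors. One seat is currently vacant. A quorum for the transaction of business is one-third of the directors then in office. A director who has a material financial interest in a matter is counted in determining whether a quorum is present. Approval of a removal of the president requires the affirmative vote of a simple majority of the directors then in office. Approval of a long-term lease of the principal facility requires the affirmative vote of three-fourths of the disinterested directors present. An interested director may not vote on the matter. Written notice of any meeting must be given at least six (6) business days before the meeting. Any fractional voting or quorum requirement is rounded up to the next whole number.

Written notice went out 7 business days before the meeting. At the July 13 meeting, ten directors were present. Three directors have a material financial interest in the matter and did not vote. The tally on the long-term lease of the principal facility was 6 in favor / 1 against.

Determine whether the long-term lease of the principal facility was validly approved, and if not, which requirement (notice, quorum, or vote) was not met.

Notice: 7 business days given; 6 required (7 ≥ 6). Satisfied.
Quorum: 10 present (interested directors count toward quorum); quorum is 4. Satisfied.
Vote: the long-term lease of the principal facility requires three-fourths of the disinterested directors present (10 − 3 = 7). 3/4 of 7 = 5.25, rounded up to 6, so 6 affirmative votes are needed; 6 voted in favor. Satisfied.

Valid — all requirements satisfied.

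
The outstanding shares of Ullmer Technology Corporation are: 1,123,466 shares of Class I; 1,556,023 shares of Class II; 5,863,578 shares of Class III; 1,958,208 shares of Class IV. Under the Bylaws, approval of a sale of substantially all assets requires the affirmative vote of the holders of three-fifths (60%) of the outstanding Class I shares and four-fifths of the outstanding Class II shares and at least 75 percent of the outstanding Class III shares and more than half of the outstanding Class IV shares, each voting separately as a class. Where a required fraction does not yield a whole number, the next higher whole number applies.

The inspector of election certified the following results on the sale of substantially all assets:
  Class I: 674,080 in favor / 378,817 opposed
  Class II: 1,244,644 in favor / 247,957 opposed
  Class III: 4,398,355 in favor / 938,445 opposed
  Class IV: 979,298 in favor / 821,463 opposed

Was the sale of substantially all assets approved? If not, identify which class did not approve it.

Class I: 3/5 of 1123466 = 674079.60, rounded up to 674080; 674,080 required, 674,080 in favor — approved.
Class II: 4/5 of 1556023 = 1244818.40, rounded up to 1244819; 1,244,819 required, 1,244,644 in favor — not approved.
Class III: 3/4 of 5863578 = 4397683.50, rounded up to 4397684; 4,397,684 required, 4,398,355 in favor — approved.
Class IV: a majority of 1958208 is 979105; 979,105 required, 979,298 in favor — approved.

Not approved — the Class II shares did not give the required vote.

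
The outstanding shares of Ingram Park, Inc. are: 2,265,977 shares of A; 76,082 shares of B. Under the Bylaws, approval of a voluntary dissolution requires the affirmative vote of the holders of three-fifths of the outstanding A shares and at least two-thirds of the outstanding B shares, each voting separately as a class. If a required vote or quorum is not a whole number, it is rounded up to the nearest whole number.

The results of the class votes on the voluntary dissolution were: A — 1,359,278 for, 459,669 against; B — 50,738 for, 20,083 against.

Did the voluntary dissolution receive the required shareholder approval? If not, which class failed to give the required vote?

Not approved — the A shares did not give the required vote.

A: 3/5 of 2265977 = 1359586.20, rounded up to 1359587; 1,359,587 required, 1,359,278 in favor — not approved.
B: 2/3 of 76082 = 50721.33, rounded up to 50722; 50,722 required, 50,738 in favor — approved.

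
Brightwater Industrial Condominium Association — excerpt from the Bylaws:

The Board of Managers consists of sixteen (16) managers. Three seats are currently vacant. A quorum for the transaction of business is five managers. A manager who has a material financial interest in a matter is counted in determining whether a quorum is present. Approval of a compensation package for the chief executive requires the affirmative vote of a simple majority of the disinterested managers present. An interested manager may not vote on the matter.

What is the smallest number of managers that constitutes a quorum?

The quorum is fixed at 5.

5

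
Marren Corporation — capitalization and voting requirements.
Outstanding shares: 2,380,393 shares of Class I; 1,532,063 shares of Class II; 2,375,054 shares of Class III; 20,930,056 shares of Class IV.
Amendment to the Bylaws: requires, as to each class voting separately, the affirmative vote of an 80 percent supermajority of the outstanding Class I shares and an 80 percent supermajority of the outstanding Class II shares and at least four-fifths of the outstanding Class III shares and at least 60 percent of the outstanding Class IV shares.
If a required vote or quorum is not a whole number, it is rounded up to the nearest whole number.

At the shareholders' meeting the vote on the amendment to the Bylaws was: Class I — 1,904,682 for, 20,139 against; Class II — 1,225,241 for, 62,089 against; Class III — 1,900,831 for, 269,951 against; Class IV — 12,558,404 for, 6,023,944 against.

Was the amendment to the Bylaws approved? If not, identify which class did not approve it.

Class I: 4/5 of 2380393 = 1904314.40, rounded up to 1904315; 1,904,315 required, 1,904,682 in favor — approved.
Class II: 4/5 of 1532063 = 1225650.40, rounded up to 1225651; 1,225,651 required, 1,225,241 in favor — not approved.
Class III: 4/5 of 2375054 = 1900043.20, rounded up to 1900044; 1,900,044 required, 1,900,831 in favor — approved.
Class IV: 3/5 of 20930056 = 12558033.60, rounded up to 12558034; 12,558,034 required, 12,558,404 in favor — approved.

Not approved — the Class II shares did not give the required vote.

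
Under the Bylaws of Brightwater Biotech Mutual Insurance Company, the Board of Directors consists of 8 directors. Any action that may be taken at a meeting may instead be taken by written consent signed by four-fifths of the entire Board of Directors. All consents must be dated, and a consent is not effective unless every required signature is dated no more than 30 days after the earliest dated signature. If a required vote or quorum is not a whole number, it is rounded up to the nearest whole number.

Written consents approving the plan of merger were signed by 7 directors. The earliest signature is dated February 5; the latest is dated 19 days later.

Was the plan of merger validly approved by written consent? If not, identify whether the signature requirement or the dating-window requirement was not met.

Effective — both the signature and dating-window requirements are satisfied.

Signatures required: four-fifths of 8 — 4/5 of 8 = 6.40, rounded up to 7, so 7 needed; 7 signed. Sufficient.
Dating window: the latest signature is 19 days after the earliest; the limit is 30 days. Within the window.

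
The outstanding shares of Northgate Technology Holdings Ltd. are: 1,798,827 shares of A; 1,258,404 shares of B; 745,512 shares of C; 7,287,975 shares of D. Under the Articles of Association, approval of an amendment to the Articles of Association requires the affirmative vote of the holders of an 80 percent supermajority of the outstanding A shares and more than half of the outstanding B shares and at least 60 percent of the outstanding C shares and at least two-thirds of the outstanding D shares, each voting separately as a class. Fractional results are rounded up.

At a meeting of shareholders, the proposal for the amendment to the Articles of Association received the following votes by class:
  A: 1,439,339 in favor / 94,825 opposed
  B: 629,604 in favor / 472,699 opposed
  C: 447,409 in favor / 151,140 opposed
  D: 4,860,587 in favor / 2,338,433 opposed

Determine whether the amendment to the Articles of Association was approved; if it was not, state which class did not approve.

Approved — every class gave the required vote.

A: 4/5 of 1798827 = 1439061.60, rounded up to 1439062; 1,439,062 required, 1,439,339 in favor — approved.
B: a majority of 1258404 is 629203; 629,203 required, 629,604 in favor — approved.
C: 3/5 of 745512 = 447307.20, rounded up to 447308; 447,308 required, 447,409 in favor — approved.
D: 2/3 of 7287975 = 4858650; 4,858,650 required, 4,860,587 in favor — approved.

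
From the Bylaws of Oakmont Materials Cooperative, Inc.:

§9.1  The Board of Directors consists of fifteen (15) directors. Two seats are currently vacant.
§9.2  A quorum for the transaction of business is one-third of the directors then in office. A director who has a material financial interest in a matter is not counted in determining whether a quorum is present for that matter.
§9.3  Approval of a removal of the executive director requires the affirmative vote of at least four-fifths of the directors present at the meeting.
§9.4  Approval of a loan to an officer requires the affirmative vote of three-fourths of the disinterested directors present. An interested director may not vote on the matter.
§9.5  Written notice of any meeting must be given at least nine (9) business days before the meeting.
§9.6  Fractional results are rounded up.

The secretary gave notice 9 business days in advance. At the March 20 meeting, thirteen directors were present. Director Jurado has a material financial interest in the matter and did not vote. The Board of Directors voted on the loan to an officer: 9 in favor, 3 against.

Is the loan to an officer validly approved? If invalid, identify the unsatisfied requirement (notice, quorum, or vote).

Notice: 9 business days given; 9 required (9 ≥ 9). Satisfied.
Quorum: 13 present, but the 1 interested director does not count, leaving 12. Quorum is 5. Satisfied.
Vote: the loan to an officer requires three-fourths of the disinterested directors present (13 − 1 = 12). 3/4 of 12 = 9, so 9 affirmative votes are needed; 9 voted in favor. Satisfied.

Valid — all requirements satisfied.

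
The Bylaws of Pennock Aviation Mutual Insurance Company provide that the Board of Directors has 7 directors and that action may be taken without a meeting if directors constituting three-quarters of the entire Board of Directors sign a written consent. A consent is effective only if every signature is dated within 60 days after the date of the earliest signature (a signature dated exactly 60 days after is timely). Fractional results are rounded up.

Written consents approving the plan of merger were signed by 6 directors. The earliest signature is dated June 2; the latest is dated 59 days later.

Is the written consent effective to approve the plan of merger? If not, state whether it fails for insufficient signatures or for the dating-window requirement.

Effective — both the signature and dating-window requirements are satisfied.

Signatures required: three-quarters of 7 — 3/4 of 7 = 5.25, rounded up to 6, so 6 needed; 6 signed. Sufficient.
Dating window: the latest signature is 59 days after the earliest; the limit is 60 days. Within the window.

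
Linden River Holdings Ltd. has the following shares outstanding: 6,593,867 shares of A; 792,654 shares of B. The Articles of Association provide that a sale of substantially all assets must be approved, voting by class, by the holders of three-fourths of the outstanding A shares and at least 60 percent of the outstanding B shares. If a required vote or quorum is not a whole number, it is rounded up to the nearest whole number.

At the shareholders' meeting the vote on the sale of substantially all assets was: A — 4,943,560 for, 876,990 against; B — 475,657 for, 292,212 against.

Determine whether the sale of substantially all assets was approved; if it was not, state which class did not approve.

Not approved — the A shares did not give the required vote.

A: 3/4 of 6593867 = 4945400.25, rounded up to 4945401; 4,945,401 required, 4,943,560 in favor — not approved.
B: 3/5 of 792654 = 475592.40, rounded up to 475593; 475,593 required, 475,657 in favor — approved.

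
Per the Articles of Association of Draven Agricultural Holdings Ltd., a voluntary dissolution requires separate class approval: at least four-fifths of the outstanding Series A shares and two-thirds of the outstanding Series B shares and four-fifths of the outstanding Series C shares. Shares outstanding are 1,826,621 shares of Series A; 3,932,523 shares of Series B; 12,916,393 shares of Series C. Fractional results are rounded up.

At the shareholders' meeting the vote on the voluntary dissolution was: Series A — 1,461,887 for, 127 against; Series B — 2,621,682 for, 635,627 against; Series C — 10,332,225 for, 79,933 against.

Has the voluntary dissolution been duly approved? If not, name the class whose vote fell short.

Series A: 4/5 of 1826621 = 1461296.80, rounded up to 1461297; 1,461,297 required, 1,461,887 in favor — approved.
Series B: 2/3 of 3932523 = 2621682; 2,621,682 required, 2,621,682 in favor — approved.
Series C: 4/5 of 12916393 = 10333114.40, rounded up to 10333115; 10,333,115 required, 10,332,225 in favor — not approved.

Not approved — the Series C shares did not give the required vote.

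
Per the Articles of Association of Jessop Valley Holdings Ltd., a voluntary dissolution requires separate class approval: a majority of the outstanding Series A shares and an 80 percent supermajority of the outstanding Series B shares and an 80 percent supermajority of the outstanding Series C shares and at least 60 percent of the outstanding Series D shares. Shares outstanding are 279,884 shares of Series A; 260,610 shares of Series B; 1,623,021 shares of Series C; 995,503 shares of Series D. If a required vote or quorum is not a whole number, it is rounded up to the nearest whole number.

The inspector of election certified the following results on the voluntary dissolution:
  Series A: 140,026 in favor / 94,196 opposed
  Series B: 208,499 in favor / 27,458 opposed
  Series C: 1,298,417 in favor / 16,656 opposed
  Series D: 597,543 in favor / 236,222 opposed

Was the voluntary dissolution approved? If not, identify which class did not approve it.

Series A: a majority of 279884 is 139943; 139,943 required, 140,026 in favor — approved.
Series B: 4/5 of 260610 = 208488; 208,488 required, 208,499 in favor — approved.
Series C: 4/5 of 1623021 = 1298416.80, rounded up to 1298417; 1,298,417 required, 1,298,417 in favor — approved.
Series D: 3/5 of 995503 = 597301.80, rounded up to 597302; 597,302 required, 597,543 in favor — approved.

Approved — every class gave the required vote.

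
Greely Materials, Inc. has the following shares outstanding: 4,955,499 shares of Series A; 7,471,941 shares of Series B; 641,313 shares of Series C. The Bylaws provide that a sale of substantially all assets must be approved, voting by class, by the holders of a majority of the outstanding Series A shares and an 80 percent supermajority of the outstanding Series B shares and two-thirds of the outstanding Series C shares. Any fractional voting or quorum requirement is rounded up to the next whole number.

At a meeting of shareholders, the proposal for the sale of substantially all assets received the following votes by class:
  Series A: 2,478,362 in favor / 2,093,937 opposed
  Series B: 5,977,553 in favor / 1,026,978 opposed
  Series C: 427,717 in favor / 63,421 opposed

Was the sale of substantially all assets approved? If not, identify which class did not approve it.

Approved — every class gave the required vote.

Series A: a majority of 4955499 is 2477750; 2,477,750 required, 2,478,362 in favor — approved.
Series B: 4/5 of 7471941 = 5977552.80, rounded up to 5977553; 5,977,553 required, 5,977,553 in favor — approved.
Series C: 2/3 of 641313 = 427542; 427,542 required, 427,717 in favor — approved.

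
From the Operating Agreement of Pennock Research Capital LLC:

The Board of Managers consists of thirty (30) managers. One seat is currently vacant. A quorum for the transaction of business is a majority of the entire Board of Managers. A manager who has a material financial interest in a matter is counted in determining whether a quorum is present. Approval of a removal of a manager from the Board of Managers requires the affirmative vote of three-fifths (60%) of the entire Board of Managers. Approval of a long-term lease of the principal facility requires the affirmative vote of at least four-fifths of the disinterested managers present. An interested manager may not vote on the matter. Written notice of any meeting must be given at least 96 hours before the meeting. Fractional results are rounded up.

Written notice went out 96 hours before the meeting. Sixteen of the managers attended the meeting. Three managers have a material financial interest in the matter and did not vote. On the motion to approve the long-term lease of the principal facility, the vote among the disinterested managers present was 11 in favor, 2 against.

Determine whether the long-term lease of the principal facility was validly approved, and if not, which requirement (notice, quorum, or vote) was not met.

Valid — all requirements satisfied.

Notice: 96 hours given; 96 required (96 ≥ 96). Satisfied.
Quorum: 16 present (interested managers count toward quorum); quorum is 16. Satisfied.
Vote: the long-term lease of the principal facility requires four-fifths of the disinterested managers present (16 − 3 = 13). 4/5 of 13 = 10.40, rounded up to 11, so 11 affirmative votes are needed; 11 voted in favor. Satisfied.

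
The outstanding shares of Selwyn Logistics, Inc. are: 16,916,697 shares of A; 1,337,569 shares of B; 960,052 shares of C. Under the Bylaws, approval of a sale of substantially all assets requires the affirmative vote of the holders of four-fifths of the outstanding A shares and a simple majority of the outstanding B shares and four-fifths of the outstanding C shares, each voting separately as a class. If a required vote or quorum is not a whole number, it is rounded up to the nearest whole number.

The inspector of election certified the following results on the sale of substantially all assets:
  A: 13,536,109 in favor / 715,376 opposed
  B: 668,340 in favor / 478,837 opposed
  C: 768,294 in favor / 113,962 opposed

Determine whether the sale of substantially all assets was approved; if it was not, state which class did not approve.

Not approved — the B shares did not give the required vote.

A: 4/5 of 16916697 = 13533357.60, rounded up to 13533358; 13,533,358 required, 13,536,109 in favor — approved.
B: a majority of 1337569 is 668785; 668,785 required, 668,340 in favor — not approved.
C: 4/5 of 960052 = 768041.60, rounded up to 768042; 768,042 required, 768,294 in favor — approved.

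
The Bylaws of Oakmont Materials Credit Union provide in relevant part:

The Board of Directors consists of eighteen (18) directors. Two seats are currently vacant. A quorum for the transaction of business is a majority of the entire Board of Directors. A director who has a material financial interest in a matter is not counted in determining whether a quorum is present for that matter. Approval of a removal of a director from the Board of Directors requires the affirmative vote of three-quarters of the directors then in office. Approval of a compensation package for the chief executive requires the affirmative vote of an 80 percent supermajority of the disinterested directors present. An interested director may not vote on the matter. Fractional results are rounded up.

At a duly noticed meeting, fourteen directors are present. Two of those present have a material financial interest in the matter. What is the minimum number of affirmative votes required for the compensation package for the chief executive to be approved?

10

The compensation package for the chief executive requires four-fifths of the disinterested directors present (14 − 2 = 12).
4/5 of 12 = 9.60, rounded up to 10.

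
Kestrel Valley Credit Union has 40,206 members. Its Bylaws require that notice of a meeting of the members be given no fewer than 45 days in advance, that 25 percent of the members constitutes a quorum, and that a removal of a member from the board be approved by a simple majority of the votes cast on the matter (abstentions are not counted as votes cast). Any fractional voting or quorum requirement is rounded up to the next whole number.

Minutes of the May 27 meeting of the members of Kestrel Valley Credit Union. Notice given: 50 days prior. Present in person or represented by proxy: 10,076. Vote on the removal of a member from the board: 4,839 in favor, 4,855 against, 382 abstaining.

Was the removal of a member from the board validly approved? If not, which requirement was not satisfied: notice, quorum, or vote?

Notice: 50 days given; 45 required. Satisfied.
Quorum: 25% of 40,206 = 10,051.50, rounded up to 10,052; 10,076 present. Satisfied.
Vote: requires a majority of the votes cast (10,076 − 382 abstaining = 9,694); a majority of 9694 is 4848, so 4,848 needed; 4,839 in favor. Not satisfied.

Invalid — vote requirement not satisfied.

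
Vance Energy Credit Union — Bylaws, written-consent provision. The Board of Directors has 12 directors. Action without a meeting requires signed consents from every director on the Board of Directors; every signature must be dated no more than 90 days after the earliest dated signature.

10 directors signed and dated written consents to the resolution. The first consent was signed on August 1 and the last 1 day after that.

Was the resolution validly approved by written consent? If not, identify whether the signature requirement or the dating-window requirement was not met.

Signatures required: the unanimous vote of 12 — unanimous means all 12, so 12 needed; 10 signed. Insufficient.
Dating window: the latest signature is 1 day after the earliest; the limit is 90 days. Within the window.

Not effective — insufficient signatures.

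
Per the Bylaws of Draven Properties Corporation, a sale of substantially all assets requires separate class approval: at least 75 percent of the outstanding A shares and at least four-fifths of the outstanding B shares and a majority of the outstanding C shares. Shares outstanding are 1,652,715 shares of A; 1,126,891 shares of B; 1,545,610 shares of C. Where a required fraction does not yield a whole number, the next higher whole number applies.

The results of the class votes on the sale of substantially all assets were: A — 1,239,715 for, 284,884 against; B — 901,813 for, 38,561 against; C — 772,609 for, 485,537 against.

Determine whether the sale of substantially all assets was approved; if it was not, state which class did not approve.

A: 3/4 of 1652715 = 1239536.25, rounded up to 1239537; 1,239,537 required, 1,239,715 in favor — approved.
B: 4/5 of 1126891 = 901512.80, rounded up to 901513; 901,513 required, 901,813 in favor — approved.
C: a majority of 1545610 is 772806; 772,806 required, 772,609 in favor — not approved.

Not approved — the C shares did not give the required vote.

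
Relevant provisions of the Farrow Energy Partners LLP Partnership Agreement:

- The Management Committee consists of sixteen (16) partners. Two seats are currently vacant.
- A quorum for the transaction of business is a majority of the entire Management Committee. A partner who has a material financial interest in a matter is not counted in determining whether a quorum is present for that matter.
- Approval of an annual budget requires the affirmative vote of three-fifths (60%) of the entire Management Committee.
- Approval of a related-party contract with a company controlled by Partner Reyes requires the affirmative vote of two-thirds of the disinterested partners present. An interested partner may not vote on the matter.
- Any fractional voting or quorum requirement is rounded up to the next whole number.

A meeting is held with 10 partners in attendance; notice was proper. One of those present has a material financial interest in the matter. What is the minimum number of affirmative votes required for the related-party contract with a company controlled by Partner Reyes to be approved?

6

The related-party contract with a company controlled by Partner Reyes requires two-thirds of the disinterested partners present (10 − 1 = 9).
2/3 of 9 = 6.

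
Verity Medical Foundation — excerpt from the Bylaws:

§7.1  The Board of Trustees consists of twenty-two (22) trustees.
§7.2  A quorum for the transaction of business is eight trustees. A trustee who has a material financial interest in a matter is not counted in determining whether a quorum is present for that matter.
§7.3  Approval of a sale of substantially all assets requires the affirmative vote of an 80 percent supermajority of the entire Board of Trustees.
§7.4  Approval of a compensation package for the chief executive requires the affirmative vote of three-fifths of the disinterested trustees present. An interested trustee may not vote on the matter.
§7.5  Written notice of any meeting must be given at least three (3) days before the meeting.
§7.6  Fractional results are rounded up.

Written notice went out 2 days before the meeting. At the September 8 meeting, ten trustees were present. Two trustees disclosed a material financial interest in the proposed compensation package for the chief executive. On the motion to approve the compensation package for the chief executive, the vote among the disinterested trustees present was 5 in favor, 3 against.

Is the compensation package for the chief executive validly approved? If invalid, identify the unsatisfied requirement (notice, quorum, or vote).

Invalid — notice requirement not satisfied.

Notice: 2 days given; 3 required (2 < 3). Not satisfied.
Quorum: 10 present, but the 2 interested trustees do not count, leaving 8. Quorum is 8. Satisfied.
Vote: the compensation package for the chief executive requires three-fifths of the disinterested trustees present (10 − 2 = 8). 3/5 of 8 = 4.80, rounded up to 5, so 5 affirmative votes are needed; 5 voted in favor. Satisfied.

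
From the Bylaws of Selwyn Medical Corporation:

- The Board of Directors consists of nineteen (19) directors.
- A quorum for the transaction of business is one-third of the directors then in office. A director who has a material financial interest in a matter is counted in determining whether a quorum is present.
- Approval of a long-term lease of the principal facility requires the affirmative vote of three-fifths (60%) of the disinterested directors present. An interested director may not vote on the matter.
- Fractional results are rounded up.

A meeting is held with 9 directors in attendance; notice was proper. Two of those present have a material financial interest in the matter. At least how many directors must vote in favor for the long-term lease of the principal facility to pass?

5

The long-term lease of the principal facility requires three-fifths of the disinterested directors present (9 − 2 = 7).
3/5 of 7 = 4.20, rounded up to 5.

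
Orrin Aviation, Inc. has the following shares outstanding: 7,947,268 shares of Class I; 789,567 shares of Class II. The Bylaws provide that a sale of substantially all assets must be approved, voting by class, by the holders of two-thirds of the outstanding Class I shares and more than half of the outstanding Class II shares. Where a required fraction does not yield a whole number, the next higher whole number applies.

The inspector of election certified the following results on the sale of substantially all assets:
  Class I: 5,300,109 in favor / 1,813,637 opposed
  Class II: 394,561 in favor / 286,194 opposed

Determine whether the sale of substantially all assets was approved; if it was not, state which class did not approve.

Class I: 2/3 of 7947268 = 5298178.67, rounded up to 5298179; 5,298,179 required, 5,300,109 in favor — approved.
Class II: a majority of 789567 is 394784; 394,784 required, 394,561 in favor — not approved.

Not approved — the Class II shares did not give the required vote.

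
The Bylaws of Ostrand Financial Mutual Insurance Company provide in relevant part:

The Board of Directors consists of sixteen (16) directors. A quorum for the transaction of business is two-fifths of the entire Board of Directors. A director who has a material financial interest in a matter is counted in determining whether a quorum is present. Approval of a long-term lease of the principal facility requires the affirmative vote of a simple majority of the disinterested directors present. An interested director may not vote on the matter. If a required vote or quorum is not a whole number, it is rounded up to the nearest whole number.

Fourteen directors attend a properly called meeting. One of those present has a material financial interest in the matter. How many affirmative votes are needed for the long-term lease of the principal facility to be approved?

7

The long-term lease of the principal facility requires a majority of the disinterested directors present (14 − 1 = 13).
A majority of 13 is 7.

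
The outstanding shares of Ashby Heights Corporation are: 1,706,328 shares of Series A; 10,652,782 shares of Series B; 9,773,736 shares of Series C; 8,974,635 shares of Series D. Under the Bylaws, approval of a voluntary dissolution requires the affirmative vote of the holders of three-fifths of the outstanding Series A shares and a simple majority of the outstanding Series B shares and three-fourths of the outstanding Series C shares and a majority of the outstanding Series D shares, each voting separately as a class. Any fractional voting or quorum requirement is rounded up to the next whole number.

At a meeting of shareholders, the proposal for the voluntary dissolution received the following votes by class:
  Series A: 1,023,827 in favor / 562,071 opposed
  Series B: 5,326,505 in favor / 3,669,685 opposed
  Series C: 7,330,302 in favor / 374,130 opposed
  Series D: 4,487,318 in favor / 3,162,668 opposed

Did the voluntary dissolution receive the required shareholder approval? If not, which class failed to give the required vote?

Approved — every class gave the required vote.

Series A: 3/5 of 1706328 = 1023796.80, rounded up to 1023797; 1,023,797 required, 1,023,827 in favor — approved.
Series B: a majority of 10652782 is 5326392; 5,326,392 required, 5,326,505 in favor — approved.
Series C: 3/4 of 9773736 = 7330302; 7,330,302 required, 7,330,302 in favor — approved.
Series D: a majority of 8974635 is 4487318; 4,487,318 required, 4,487,318 in favor — approved.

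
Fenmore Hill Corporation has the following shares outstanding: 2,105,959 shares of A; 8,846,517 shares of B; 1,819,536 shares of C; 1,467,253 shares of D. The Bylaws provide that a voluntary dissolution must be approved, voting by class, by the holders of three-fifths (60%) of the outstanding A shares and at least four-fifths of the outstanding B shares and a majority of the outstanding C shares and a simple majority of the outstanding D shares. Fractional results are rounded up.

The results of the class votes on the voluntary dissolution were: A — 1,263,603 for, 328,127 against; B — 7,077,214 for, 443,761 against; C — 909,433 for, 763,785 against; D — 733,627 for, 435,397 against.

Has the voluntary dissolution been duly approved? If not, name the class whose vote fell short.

Not approved — the C shares did not give the required vote.

A: 3/5 of 2105959 = 1263575.40, rounded up to 1263576; 1,263,576 required, 1,263,603 in favor — approved.
B: 4/5 of 8846517 = 7077213.60, rounded up to 7077214; 7,077,214 required, 7,077,214 in favor — approved.
C: a majority of 1819536 is 909769; 909,769 required, 909,433 in favor — not approved.
D: a majority of 1467253 is 733627; 733,627 required, 733,627 in favor — approved.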